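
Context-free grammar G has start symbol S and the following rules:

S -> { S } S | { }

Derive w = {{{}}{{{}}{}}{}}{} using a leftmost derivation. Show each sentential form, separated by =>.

S => {S}S   [S -> { S } S]
{S}S => {{S}S}S   [S -> { S } S]
{{S}S}S => {{{}}S}S   [S -> { }]
{{{}}S}S => {{{}}{S}S}S   [S -> { S } S]
{{{}}{S}S}S => {{{}}{{S}S}S}S   [S -> { S } S]
{{{}}{{S}S}S}S => {{{}}{{{}}S}S}S   [S -> { }]
{{{}}{{{}}S}S}S => {{{}}{{{}}{}}S}S   [S -> { }]
{{{}}{{{}}{}}S}S => {{{}}{{{}}{}}{}}S   [S -> { }]
{{{}}{{{}}{}}{}}S => {{{}}{{{}}{}}{}}{}   [S -> { }]

S=>{S}S=>{{S}S}S=>{{{}}S}S=>{{{}}{S}S}S=>{{{}}{{S}S}S}S=>{{{}}{{{}}S}S}S=>{{{}}{{{}}{}}S}S=>{{{}}{{{}}{}}{}}S=>{{{}}{{{}}{}}{}}{}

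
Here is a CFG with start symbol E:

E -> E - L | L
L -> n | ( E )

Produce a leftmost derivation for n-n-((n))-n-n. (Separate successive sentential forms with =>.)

E=>E-L=>E-L-L=>E-L-L-L=>E-L-L-L-L=>L-L-L-L-L=>n-L-L-L-L=>n-n-L-L-L=>n-n-(E)-L-L=>n-n-(L)-L-L=>n-n-((E))-L-L=>n-n-((L))-L-L=>n-n-((n))-L-L=>n-n-((n))-n-L=>n-n-((n))-n-n

E => E-L   [E -> E - L]
E-L => E-L-L   [E -> E - L]
E-L-L => E-L-L-L   [E -> E - L]
E-L-L-L => E-L-L-L-L   [E -> E - L]
E-L-L-L-L => L-L-L-L-L   [E -> L]
L-L-L-L-L => n-L-L-L-L   [L -> n]
n-L-L-L-L => n-n-L-L-L   [L -> n]
n-n-L-L-L => n-n-(E)-L-L   [L -> ( E )]
n-n-(E)-L-L => n-n-(L)-L-L   [E -> L]
n-n-(L)-L-L => n-n-((E))-L-L   [L -> ( E )]
n-n-((E))-L-L => n-n-((L))-L-L   [E -> L]
n-n-((L))-L-L => n-n-((n))-L-L   [L -> n]
n-n-((n))-L-L => n-n-((n))-n-L   [L -> n]
n-n-((n))-n-L => n-n-((n))-n-n   [L -> n]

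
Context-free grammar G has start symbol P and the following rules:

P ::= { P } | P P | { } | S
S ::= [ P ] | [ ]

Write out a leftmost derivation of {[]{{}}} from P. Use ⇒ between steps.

P ⇒ {P} ⇒ {PP} ⇒ {SP} ⇒ {[]P} ⇒ {[]{P}} ⇒ {[]{{}}}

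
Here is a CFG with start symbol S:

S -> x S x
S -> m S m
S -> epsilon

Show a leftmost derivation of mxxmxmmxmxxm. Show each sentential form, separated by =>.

S=>mSm=>mxSxm=>mxxSxxm=>mxxmSmxxm=>mxxmxSxmxxm=>mxxmxmSmxmxxm=>mxxmxmmxmxxm

S => mSm   [S -> m S m]
mSm => mxSxm   [S -> x S x]
mxSxm => mxxSxxm   [S -> x S x]
mxxSxxm => mxxmSmxxm   [S -> m S m]
mxxmSmxxm => mxxmxSxmxxm   [S -> x S x]
mxxmxSxmxxm => mxxmxmSmxmxxm   [S -> m S m]
mxxmxmSmxmxxm => mxxmxmmxmxxm   [S -> epsilon]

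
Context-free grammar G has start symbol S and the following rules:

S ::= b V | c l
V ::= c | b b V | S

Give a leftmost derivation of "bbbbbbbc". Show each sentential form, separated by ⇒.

S ⇒ bV ⇒ bbbV ⇒ bbbbbV ⇒ bbbbbbbV ⇒ bbbbbbbc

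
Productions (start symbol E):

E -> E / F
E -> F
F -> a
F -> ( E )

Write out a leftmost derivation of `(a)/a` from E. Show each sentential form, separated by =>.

E => E/F   [E -> E / F]
E/F => F/F   [E -> F]
F/F => (E)/F   [F -> ( E )]
(E)/F => (F)/F   [E -> F]
(F)/F => (a)/F   [F -> a]
(a)/F => (a)/a   [F -> a]

E => E/F => F/F => (E)/F => (F)/F => (a)/F => (a)/a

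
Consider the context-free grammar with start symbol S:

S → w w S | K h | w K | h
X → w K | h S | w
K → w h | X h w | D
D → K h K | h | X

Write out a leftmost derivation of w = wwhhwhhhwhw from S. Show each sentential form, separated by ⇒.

S⇒wK⇒wD⇒wKhK⇒wwhhK⇒wwhhXhw⇒wwhhwKhw⇒wwhhwXhwhw⇒wwhhwhShwhw⇒wwhhwhhhwhw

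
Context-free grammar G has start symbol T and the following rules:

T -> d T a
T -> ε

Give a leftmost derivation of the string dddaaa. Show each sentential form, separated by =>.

T => dTa   [T -> d T a]
dTa => ddTaa   [T -> d T a]
ddTaa => dddTaaa   [T -> d T a]
dddTaaa => dddaaa   [T -> ε]

T=>dTa=>ddTaa=>dddTaaa=>dddaaa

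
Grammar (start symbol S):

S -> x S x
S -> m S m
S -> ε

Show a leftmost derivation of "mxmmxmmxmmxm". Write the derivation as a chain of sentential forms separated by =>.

S => mSm   [S -> m S m]
mSm => mxSxm   [S -> x S x]
mxSxm => mxmSmxm   [S -> m S m]
mxmSmxm => mxmmSmmxm   [S -> m S m]
mxmmSmmxm => mxmmxSxmmxm   [S -> x S x]
mxmmxSxmmxm => mxmmxmSmxmmxm   [S -> m S m]
mxmmxmSmxmmxm => mxmmxmmxmmxm   [S -> ε]

S => mSm => mxSxm => mxmSmxm => mxmmSmmxm => mxmmxSxmmxm => mxmmxmSmxmmxm => mxmmxmmxmmxm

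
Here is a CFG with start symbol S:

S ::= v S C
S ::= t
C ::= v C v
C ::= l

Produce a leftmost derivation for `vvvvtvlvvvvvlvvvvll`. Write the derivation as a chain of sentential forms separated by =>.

S=>vSC=>vvSCC=>vvvSCCC=>vvvvSCCCC=>vvvvtCCCC=>vvvvtvCvCCC=>vvvvtvlvCCC=>vvvvtvlvvCvCC=>vvvvtvlvvvCvvCC=>vvvvtvlvvvvCvvvCC=>vvvvtvlvvvvvCvvvvCC=>vvvvtvlvvvvvlvvvvCC=>vvvvtvlvvvvvlvvvvlC=>vvvvtvlvvvvvlvvvvll

S => vSC   [S ::= v S C]
vSC => vvSCC   [S ::= v S C]
vvSCC => vvvSCCC   [S ::= v S C]
vvvSCCC => vvvvSCCCC   [S ::= v S C]
vvvvSCCCC => vvvvtCCCC   [S ::= t]
vvvvtCCCC => vvvvtvCvCCC   [C ::= v C v]
vvvvtvCvCCC => vvvvtvlvCCC   [C ::= l]
vvvvtvlvCCC => vvvvtvlvvCvCC   [C ::= v C v]
vvvvtvlvvCvCC => vvvvtvlvvvCvvCC   [C ::= v C v]
vvvvtvlvvvCvvCC => vvvvtvlvvvvCvvvCC   [C ::= v C v]
vvvvtvlvvvvCvvvCC => vvvvtvlvvvvvCvvvvCC   [C ::= v C v]
vvvvtvlvvvvvCvvvvCC => vvvvtvlvvvvvlvvvvCC   [C ::= l]
vvvvtvlvvvvvlvvvvCC => vvvvtvlvvvvvlvvvvlC   [C ::= l]
vvvvtvlvvvvvlvvvvlC => vvvvtvlvvvvvlvvvvll   [C ::= l]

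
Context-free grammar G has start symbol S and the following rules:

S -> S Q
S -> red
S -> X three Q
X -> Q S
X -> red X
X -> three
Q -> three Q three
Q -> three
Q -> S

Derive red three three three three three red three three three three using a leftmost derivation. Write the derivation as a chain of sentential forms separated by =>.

S => X three Q => red X three Q => red Q S three Q => red S S three Q => red X three Q S three Q => red three three Q S three Q => red three three three Q three S three Q => red three three three three three S three Q => red three three three three three S Q three Q => red three three three three three S Q Q three Q => red three three three three three red Q Q three Q => red three three three three three red three Q three Q => red three three three three three red three three three Q => red three three three three three red three three three three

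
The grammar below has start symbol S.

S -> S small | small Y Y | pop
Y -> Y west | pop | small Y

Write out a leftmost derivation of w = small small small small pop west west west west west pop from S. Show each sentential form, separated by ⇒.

S ⇒ small Y Y ⇒ small small Y Y ⇒ small small Y west Y ⇒ small small small Y west Y ⇒ small small small Y west west Y ⇒ small small small Y west west west Y ⇒ small small small Y west west west west Y ⇒ small small small Y west west west west west Y ⇒ small small small small Y west west west west west Y ⇒ small small small small pop west west west west west Y ⇒ small small small small pop west west west west west pop

S ⇒ small Y Y   [S -> small Y Y]
small Y Y ⇒ small small Y Y   [Y -> small Y]
small small Y Y ⇒ small small Y west Y   [Y -> Y west]
small small Y west Y ⇒ small small small Y west Y   [Y -> small Y]
small small small Y west Y ⇒ small small small Y west west Y   [Y -> Y west]
small small small Y west west Y ⇒ small small small Y west west west Y   [Y -> Y west]
small small small Y west west west Y ⇒ small small small Y west west west west Y   [Y -> Y west]
small small small Y west west west west Y ⇒ small small small Y west west west west west Y   [Y -> Y west]
small small small Y west west west west west Y ⇒ small small small small Y west west west west west Y   [Y -> small Y]
small small small small Y west west west west west Y ⇒ small small small small pop west west west west west Y   [Y -> pop]
small small small small pop west west west west west Y ⇒ small small small small pop west west west west west pop   [Y -> pop]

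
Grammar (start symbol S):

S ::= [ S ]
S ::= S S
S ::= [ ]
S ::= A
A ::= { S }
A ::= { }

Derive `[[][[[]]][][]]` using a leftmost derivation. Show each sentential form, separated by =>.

S => [S] => [SS] => [SSS] => [SSSS] => [[]SSS] => [[][S]SS] => [[][[S]]SS] => [[][[[]]]SS] => [[][[[]]][]S] => [[][[[]]][][]]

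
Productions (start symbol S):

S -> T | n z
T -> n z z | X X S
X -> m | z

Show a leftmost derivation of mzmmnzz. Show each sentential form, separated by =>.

S => T => XXS => mXS => mzS => mzT => mzXXS => mzmXS => mzmmS => mzmmT => mzmmnzz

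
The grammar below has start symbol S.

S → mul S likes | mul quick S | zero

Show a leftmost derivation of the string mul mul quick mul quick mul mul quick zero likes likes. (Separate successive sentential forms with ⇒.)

S ⇒ mul S likes ⇒ mul mul quick S likes ⇒ mul mul quick mul quick S likes ⇒ mul mul quick mul quick mul S likes likes ⇒ mul mul quick mul quick mul mul quick S likes likes ⇒ mul mul quick mul quick mul mul quick zero likes likes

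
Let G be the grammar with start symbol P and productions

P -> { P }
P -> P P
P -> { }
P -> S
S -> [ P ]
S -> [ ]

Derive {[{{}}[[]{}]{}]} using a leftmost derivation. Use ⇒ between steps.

P ⇒ {P}   [P -> { P }]
{P} ⇒ {S}   [P -> S]
{S} ⇒ {[P]}   [S -> [ P ]]
{[P]} ⇒ {[PP]}   [P -> P P]
{[PP]} ⇒ {[{P}P]}   [P -> { P }]
{[{P}P]} ⇒ {[{{}}P]}   [P -> { }]
{[{{}}P]} ⇒ {[{{}}PP]}   [P -> P P]
{[{{}}PP]} ⇒ {[{{}}SP]}   [P -> S]
{[{{}}SP]} ⇒ {[{{}}[P]P]}   [S -> [ P ]]
{[{{}}[P]P]} ⇒ {[{{}}[PP]P]}   [P -> P P]
{[{{}}[PP]P]} ⇒ {[{{}}[SP]P]}   [P -> S]
{[{{}}[SP]P]} ⇒ {[{{}}[[]P]P]}   [S -> [ ]]
{[{{}}[[]P]P]} ⇒ {[{{}}[[]{}]P]}   [P -> { }]
{[{{}}[[]{}]P]} ⇒ {[{{}}[[]{}]{}]}   [P -> { }]

P ⇒ {P} ⇒ {S} ⇒ {[P]} ⇒ {[PP]} ⇒ {[{P}P]} ⇒ {[{{}}P]} ⇒ {[{{}}PP]} ⇒ {[{{}}SP]} ⇒ {[{{}}[P]P]} ⇒ {[{{}}[PP]P]} ⇒ {[{{}}[SP]P]} ⇒ {[{{}}[[]P]P]} ⇒ {[{{}}[[]{}]P]} ⇒ {[{{}}[[]{}]{}]}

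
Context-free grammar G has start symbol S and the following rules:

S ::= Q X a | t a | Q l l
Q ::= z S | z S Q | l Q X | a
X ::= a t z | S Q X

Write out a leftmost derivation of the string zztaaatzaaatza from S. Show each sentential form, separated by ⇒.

S ⇒ QXa   [S ::= Q X a]
QXa ⇒ zSQXa   [Q ::= z S Q]
zSQXa ⇒ zQXaQXa   [S ::= Q X a]
zQXaQXa ⇒ zzSQXaQXa   [Q ::= z S Q]
zzSQXaQXa ⇒ zztaQXaQXa   [S ::= t a]
zztaQXaQXa ⇒ zztaaXaQXa   [Q ::= a]
zztaaXaQXa ⇒ zztaaatzaQXa   [X ::= a t z]
zztaaatzaQXa ⇒ zztaaatzaaXa   [Q ::= a]
zztaaatzaaXa ⇒ zztaaatzaaatza   [X ::= a t z]

S⇒QXa⇒zSQXa⇒zQXaQXa⇒zzSQXaQXa⇒zztaQXaQXa⇒zztaaXaQXa⇒zztaaatzaQXa⇒zztaaatzaaXa⇒zztaaatzaaatza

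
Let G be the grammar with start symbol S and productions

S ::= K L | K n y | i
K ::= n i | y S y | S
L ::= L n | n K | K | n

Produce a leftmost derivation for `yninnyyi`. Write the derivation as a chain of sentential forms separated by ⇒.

S⇒KL⇒ySyL⇒yKnyyL⇒ySnyyL⇒yKLnyyL⇒yniLnyyL⇒yninnyyL⇒yninnyyK⇒yninnyyS⇒yninnyyi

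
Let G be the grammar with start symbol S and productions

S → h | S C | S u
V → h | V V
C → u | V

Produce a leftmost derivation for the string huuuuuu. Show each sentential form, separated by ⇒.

S⇒SC⇒SCC⇒SuCC⇒SuuCC⇒SuuuCC⇒SCuuuCC⇒hCuuuCC⇒huuuuCC⇒huuuuuC⇒huuuuuu

S ⇒ SC   [S → S C]
SC ⇒ SCC   [S → S C]
SCC ⇒ SuCC   [S → S u]
SuCC ⇒ SuuCC   [S → S u]
SuuCC ⇒ SuuuCC   [S → S u]
SuuuCC ⇒ SCuuuCC   [S → S C]
SCuuuCC ⇒ hCuuuCC   [S → h]
hCuuuCC ⇒ huuuuCC   [C → u]
huuuuCC ⇒ huuuuuC   [C → u]
huuuuuC ⇒ huuuuuu   [C → u]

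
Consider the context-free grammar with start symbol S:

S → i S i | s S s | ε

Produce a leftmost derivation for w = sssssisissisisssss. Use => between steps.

S=>sSs=>ssSss=>sssSsss=>ssssSssss=>sssssSsssss=>sssssiSisssss=>sssssisSsisssss=>sssssisiSisisssss=>sssssisisSsisisssss=>sssssisissisisssss

S => sSs   [S → s S s]
sSs => ssSss   [S → s S s]
ssSss => sssSsss   [S → s S s]
sssSsss => ssssSssss   [S → s S s]
ssssSssss => sssssSsssss   [S → s S s]
sssssSsssss => sssssiSisssss   [S → i S i]
sssssiSisssss => sssssisSsisssss   [S → s S s]
sssssisSsisssss => sssssisiSisisssss   [S → i S i]
sssssisiSisisssss => sssssisisSsisisssss   [S → s S s]
sssssisisSsisisssss => sssssisissisisssss   [S → ε]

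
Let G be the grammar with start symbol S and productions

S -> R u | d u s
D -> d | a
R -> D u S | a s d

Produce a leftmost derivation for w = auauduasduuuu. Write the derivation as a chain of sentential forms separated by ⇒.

S ⇒ Ru ⇒ DuSu ⇒ auSu ⇒ auRuu ⇒ auDuSuu ⇒ auauSuu ⇒ auauRuuu ⇒ auauDuSuuu ⇒ auauduSuuu ⇒ auauduRuuuu ⇒ auauduasduuuu

S ⇒ Ru   [S -> R u]
Ru ⇒ DuSu   [R -> D u S]
DuSu ⇒ auSu   [D -> a]
auSu ⇒ auRuu   [S -> R u]
auRuu ⇒ auDuSuu   [R -> D u S]
auDuSuu ⇒ auauSuu   [D -> a]
auauSuu ⇒ auauRuuu   [S -> R u]
auauRuuu ⇒ auauDuSuuu   [R -> D u S]
auauDuSuuu ⇒ auauduSuuu   [D -> d]
auauduSuuu ⇒ auauduRuuuu   [S -> R u]
auauduRuuuu ⇒ auauduasduuuu   [R -> a s d]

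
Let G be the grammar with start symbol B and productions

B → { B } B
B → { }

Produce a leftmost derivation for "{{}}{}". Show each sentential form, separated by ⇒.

B ⇒ {B}B ⇒ {{}}B ⇒ {{}}{}

B ⇒ {B}B   [B → { B } B]
{B}B ⇒ {{}}B   [B → { }]
{{}}B ⇒ {{}}{}   [B → { }]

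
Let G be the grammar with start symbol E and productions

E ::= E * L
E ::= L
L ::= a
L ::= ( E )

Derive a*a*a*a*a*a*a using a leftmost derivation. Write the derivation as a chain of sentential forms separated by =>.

E => E*L => E*L*L => E*L*L*L => E*L*L*L*L => E*L*L*L*L*L => E*L*L*L*L*L*L => L*L*L*L*L*L*L => a*L*L*L*L*L*L => a*a*L*L*L*L*L => a*a*a*L*L*L*L => a*a*a*a*L*L*L => a*a*a*a*a*L*L => a*a*a*a*a*a*L => a*a*a*a*a*a*a

E => E*L   [E ::= E * L]
E*L => E*L*L   [E ::= E * L]
E*L*L => E*L*L*L   [E ::= E * L]
E*L*L*L => E*L*L*L*L   [E ::= E * L]
E*L*L*L*L => E*L*L*L*L*L   [E ::= E * L]
E*L*L*L*L*L => E*L*L*L*L*L*L   [E ::= E * L]
E*L*L*L*L*L*L => L*L*L*L*L*L*L   [E ::= L]
L*L*L*L*L*L*L => a*L*L*L*L*L*L   [L ::= a]
a*L*L*L*L*L*L => a*a*L*L*L*L*L   [L ::= a]
a*a*L*L*L*L*L => a*a*a*L*L*L*L   [L ::= a]
a*a*a*L*L*L*L => a*a*a*a*L*L*L   [L ::= a]
a*a*a*a*L*L*L => a*a*a*a*a*L*L   [L ::= a]
a*a*a*a*a*L*L => a*a*a*a*a*a*L   [L ::= a]
a*a*a*a*a*a*L => a*a*a*a*a*a*a   [L ::= a]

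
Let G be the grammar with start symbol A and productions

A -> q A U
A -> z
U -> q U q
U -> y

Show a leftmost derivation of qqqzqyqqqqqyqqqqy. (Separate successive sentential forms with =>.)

A => qAU   [A -> q A U]
qAU => qqAUU   [A -> q A U]
qqAUU => qqqAUUU   [A -> q A U]
qqqAUUU => qqqzUUU   [A -> z]
qqqzUUU => qqqzqUqUU   [U -> q U q]
qqqzqUqUU => qqqzqyqUU   [U -> y]
qqqzqyqUU => qqqzqyqqUqU   [U -> q U q]
qqqzqyqqUqU => qqqzqyqqqUqqU   [U -> q U q]
qqqzqyqqqUqqU => qqqzqyqqqqUqqqU   [U -> q U q]
qqqzqyqqqqUqqqU => qqqzqyqqqqqUqqqqU   [U -> q U q]
qqqzqyqqqqqUqqqqU => qqqzqyqqqqqyqqqqU   [U -> y]
qqqzqyqqqqqyqqqqU => qqqzqyqqqqqyqqqqy   [U -> y]

A => qAU => qqAUU => qqqAUUU => qqqzUUU => qqqzqUqUU => qqqzqyqUU => qqqzqyqqUqU => qqqzqyqqqUqqU => qqqzqyqqqqUqqqU => qqqzqyqqqqqUqqqqU => qqqzqyqqqqqyqqqqU => qqqzqyqqqqqyqqqqy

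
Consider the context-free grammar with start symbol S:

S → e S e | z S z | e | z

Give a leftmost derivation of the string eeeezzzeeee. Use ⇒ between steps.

S ⇒ eSe ⇒ eeSee ⇒ eeeSeee ⇒ eeeeSeeee ⇒ eeeezSzeeee ⇒ eeeezzzeeee

S ⇒ eSe   [S → e S e]
eSe ⇒ eeSee   [S → e S e]
eeSee ⇒ eeeSeee   [S → e S e]
eeeSeee ⇒ eeeeSeeee   [S → e S e]
eeeeSeeee ⇒ eeeezSzeeee   [S → z S z]
eeeezSzeeee ⇒ eeeezzzeeee   [S → z]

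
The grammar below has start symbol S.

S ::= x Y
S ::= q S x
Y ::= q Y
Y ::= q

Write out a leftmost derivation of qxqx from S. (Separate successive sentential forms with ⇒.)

S⇒qSx⇒qxYx⇒qxqx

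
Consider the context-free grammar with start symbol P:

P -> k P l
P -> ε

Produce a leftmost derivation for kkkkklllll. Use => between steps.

P => kPl => kkPll => kkkPlll => kkkkPllll => kkkkkPlllll => kkkkklllll

P => kPl   [P -> k P l]
kPl => kkPll   [P -> k P l]
kkPll => kkkPlll   [P -> k P l]
kkkPlll => kkkkPllll   [P -> k P l]
kkkkPllll => kkkkkPlllll   [P -> k P l]
kkkkkPlllll => kkkkklllll   [P -> ε]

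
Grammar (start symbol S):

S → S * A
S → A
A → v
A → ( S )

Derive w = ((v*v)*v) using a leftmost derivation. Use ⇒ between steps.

S ⇒ A   [S → A]
A ⇒ (S)   [A → ( S )]
(S) ⇒ (S*A)   [S → S * A]
(S*A) ⇒ (A*A)   [S → A]
(A*A) ⇒ ((S)*A)   [A → ( S )]
((S)*A) ⇒ ((S*A)*A)   [S → S * A]
((S*A)*A) ⇒ ((A*A)*A)   [S → A]
((A*A)*A) ⇒ ((v*A)*A)   [A → v]
((v*A)*A) ⇒ ((v*v)*A)   [A → v]
((v*v)*A) ⇒ ((v*v)*v)   [A → v]

S⇒A⇒(S)⇒(S*A)⇒(A*A)⇒((S)*A)⇒((S*A)*A)⇒((A*A)*A)⇒((v*A)*A)⇒((v*v)*A)⇒((v*v)*v)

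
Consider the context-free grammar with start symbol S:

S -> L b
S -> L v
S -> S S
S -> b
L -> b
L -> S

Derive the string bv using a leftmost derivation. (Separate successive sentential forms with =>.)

S => Lv => Sv => bv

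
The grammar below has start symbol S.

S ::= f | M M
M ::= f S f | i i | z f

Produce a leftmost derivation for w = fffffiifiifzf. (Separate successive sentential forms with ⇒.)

S⇒MM⇒fSfM⇒fMMfM⇒ffSfMfM⇒ffMMfMfM⇒fffSfMfMfM⇒fffffMfMfM⇒fffffiifMfM⇒fffffiifiifM⇒fffffiifiifzf

S ⇒ MM   [S ::= M M]
MM ⇒ fSfM   [M ::= f S f]
fSfM ⇒ fMMfM   [S ::= M M]
fMMfM ⇒ ffSfMfM   [M ::= f S f]
ffSfMfM ⇒ ffMMfMfM   [S ::= M M]
ffMMfMfM ⇒ fffSfMfMfM   [M ::= f S f]
fffSfMfMfM ⇒ fffffMfMfM   [S ::= f]
fffffMfMfM ⇒ fffffiifMfM   [M ::= i i]
fffffiifMfM ⇒ fffffiifiifM   [M ::= i i]
fffffiifiifM ⇒ fffffiifiifzf   [M ::= z f]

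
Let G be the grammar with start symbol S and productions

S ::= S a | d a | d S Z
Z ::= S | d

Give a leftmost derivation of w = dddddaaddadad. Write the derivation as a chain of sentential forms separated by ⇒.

S ⇒ dSZ   [S ::= d S Z]
dSZ ⇒ dSaZ   [S ::= S a]
dSaZ ⇒ ddSZaZ   [S ::= d S Z]
ddSZaZ ⇒ ddSaZaZ   [S ::= S a]
ddSaZaZ ⇒ dddSZaZaZ   [S ::= d S Z]
dddSZaZaZ ⇒ ddddSZZaZaZ   [S ::= d S Z]
ddddSZZaZaZ ⇒ ddddSaZZaZaZ   [S ::= S a]
ddddSaZZaZaZ ⇒ dddddaaZZaZaZ   [S ::= d a]
dddddaaZZaZaZ ⇒ dddddaadZaZaZ   [Z ::= d]
dddddaadZaZaZ ⇒ dddddaaddaZaZ   [Z ::= d]
dddddaaddaZaZ ⇒ dddddaaddadaZ   [Z ::= d]
dddddaaddadaZ ⇒ dddddaaddadad   [Z ::= d]

S⇒dSZ⇒dSaZ⇒ddSZaZ⇒ddSaZaZ⇒dddSZaZaZ⇒ddddSZZaZaZ⇒ddddSaZZaZaZ⇒dddddaaZZaZaZ⇒dddddaadZaZaZ⇒dddddaaddaZaZ⇒dddddaaddadaZ⇒dddddaaddadad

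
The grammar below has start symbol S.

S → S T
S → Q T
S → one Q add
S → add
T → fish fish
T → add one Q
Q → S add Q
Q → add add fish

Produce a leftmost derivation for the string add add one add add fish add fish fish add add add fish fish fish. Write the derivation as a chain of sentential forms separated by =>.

S => Q T   [S → Q T]
Q T => S add Q T   [Q → S add Q]
S add Q T => add add Q T   [S → add]
add add Q T => add add S add Q T   [Q → S add Q]
add add S add Q T => add add S T add Q T   [S → S T]
add add S T add Q T => add add one Q add T add Q T   [S → one Q add]
add add one Q add T add Q T => add add one add add fish add T add Q T   [Q → add add fish]
add add one add add fish add T add Q T => add add one add add fish add fish fish add Q T   [T → fish fish]
add add one add add fish add fish fish add Q T => add add one add add fish add fish fish add add add fish T   [Q → add add fish]
add add one add add fish add fish fish add add add fish T => add add one add add fish add fish fish add add add fish fish fish   [T → fish fish]

S => Q T => S add Q T => add add Q T => add add S add Q T => add add S T add Q T => add add one Q add T add Q T => add add one add add fish add T add Q T => add add one add add fish add fish fish add Q T => add add one add add fish add fish fish add add add fish T => add add one add add fish add fish fish add add add fish fish fish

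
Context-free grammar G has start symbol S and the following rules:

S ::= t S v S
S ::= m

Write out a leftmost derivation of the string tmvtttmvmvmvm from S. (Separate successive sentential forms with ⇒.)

S ⇒ tSvS ⇒ tmvS ⇒ tmvtSvS ⇒ tmvttSvSvS ⇒ tmvtttSvSvSvS ⇒ tmvtttmvSvSvS ⇒ tmvtttmvmvSvS ⇒ tmvtttmvmvmvS ⇒ tmvtttmvmvmvm

S ⇒ tSvS   [S ::= t S v S]
tSvS ⇒ tmvS   [S ::= m]
tmvS ⇒ tmvtSvS   [S ::= t S v S]
tmvtSvS ⇒ tmvttSvSvS   [S ::= t S v S]
tmvttSvSvS ⇒ tmvtttSvSvSvS   [S ::= t S v S]
tmvtttSvSvSvS ⇒ tmvtttmvSvSvS   [S ::= m]
tmvtttmvSvSvS ⇒ tmvtttmvmvSvS   [S ::= m]
tmvtttmvmvSvS ⇒ tmvtttmvmvmvS   [S ::= m]
tmvtttmvmvmvS ⇒ tmvtttmvmvmvm   [S ::= m]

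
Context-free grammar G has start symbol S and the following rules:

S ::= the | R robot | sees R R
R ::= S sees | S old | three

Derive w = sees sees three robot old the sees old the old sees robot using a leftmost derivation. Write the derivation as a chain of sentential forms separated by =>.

S => R robot   [S ::= R robot]
R robot => S sees robot   [R ::= S sees]
S sees robot => sees R R sees robot   [S ::= sees R R]
sees R R sees robot => sees S old R sees robot   [R ::= S old]
sees S old R sees robot => sees sees R R old R sees robot   [S ::= sees R R]
sees sees R R old R sees robot => sees sees S old R old R sees robot   [R ::= S old]
sees sees S old R old R sees robot => sees sees R robot old R old R sees robot   [S ::= R robot]
sees sees R robot old R old R sees robot => sees sees three robot old R old R sees robot   [R ::= three]
sees sees three robot old R old R sees robot => sees sees three robot old S sees old R sees robot   [R ::= S sees]
sees sees three robot old S sees old R sees robot => sees sees three robot old the sees old R sees robot   [S ::= the]
sees sees three robot old the sees old R sees robot => sees sees three robot old the sees old S old sees robot   [R ::= S old]
sees sees three robot old the sees old S old sees robot => sees sees three robot old the sees old the old sees robot   [S ::= the]

S => R robot => S sees robot => sees R R sees robot => sees S old R sees robot => sees sees R R old R sees robot => sees sees S old R old R sees robot => sees sees R robot old R old R sees robot => sees sees three robot old R old R sees robot => sees sees three robot old S sees old R sees robot => sees sees three robot old the sees old R sees robot => sees sees three robot old the sees old S old sees robot => sees sees three robot old the sees old the old sees robot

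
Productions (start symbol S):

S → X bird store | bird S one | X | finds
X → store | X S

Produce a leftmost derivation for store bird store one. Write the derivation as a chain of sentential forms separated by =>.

S => X   [S → X]
X => X S   [X → X S]
X S => store S   [X → store]
store S => store bird S one   [S → bird S one]
store bird S one => store bird X one   [S → X]
store bird X one => store bird store one   [X → store]

S => X => X S => store S => store bird S one => store bird X one => store bird store one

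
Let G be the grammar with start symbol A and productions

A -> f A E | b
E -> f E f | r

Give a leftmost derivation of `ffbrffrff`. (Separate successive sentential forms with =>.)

A => fAE => ffAEE => ffbEE => ffbrE => ffbrfEf => ffbrffEff => ffbrffrff

A => fAE   [A -> f A E]
fAE => ffAEE   [A -> f A E]
ffAEE => ffbEE   [A -> b]
ffbEE => ffbrE   [E -> r]
ffbrE => ffbrfEf   [E -> f E f]
ffbrfEf => ffbrffEff   [E -> f E f]
ffbrffEff => ffbrffrff   [E -> r]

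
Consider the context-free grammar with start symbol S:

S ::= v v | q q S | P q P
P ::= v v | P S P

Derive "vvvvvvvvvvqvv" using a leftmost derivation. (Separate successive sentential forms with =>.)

S => PqP => PSPqP => PSPSPqP => vvSPSPqP => vvvvPSPqP => vvvvvvSPqP => vvvvvvvvPqP => vvvvvvvvvvqP => vvvvvvvvvvqvv

S => PqP   [S ::= P q P]
PqP => PSPqP   [P ::= P S P]
PSPqP => PSPSPqP   [P ::= P S P]
PSPSPqP => vvSPSPqP   [P ::= v v]
vvSPSPqP => vvvvPSPqP   [S ::= v v]
vvvvPSPqP => vvvvvvSPqP   [P ::= v v]
vvvvvvSPqP => vvvvvvvvPqP   [S ::= v v]
vvvvvvvvPqP => vvvvvvvvvvqP   [P ::= v v]
vvvvvvvvvvqP => vvvvvvvvvvqvv   [P ::= v v]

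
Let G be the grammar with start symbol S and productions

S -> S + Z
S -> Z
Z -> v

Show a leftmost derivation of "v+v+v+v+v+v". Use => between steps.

S => S+Z => S+Z+Z => S+Z+Z+Z => S+Z+Z+Z+Z => S+Z+Z+Z+Z+Z => Z+Z+Z+Z+Z+Z => v+Z+Z+Z+Z+Z => v+v+Z+Z+Z+Z => v+v+v+Z+Z+Z => v+v+v+v+Z+Z => v+v+v+v+v+Z => v+v+v+v+v+v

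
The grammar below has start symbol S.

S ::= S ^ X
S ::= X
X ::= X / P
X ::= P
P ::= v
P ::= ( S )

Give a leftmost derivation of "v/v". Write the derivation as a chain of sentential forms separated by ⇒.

S ⇒ X ⇒ X/P ⇒ P/P ⇒ v/P ⇒ v/v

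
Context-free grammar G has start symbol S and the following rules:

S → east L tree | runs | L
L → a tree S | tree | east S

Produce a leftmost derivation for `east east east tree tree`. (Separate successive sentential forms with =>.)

S => L => east S => east east L tree => east east east S tree => east east east L tree => east east east tree tree

S => L   [S → L]
L => east S   [L → east S]
east S => east east L tree   [S → east L tree]
east east L tree => east east east S tree   [L → east S]
east east east S tree => east east east L tree   [S → L]
east east east L tree => east east east tree tree   [L → tree]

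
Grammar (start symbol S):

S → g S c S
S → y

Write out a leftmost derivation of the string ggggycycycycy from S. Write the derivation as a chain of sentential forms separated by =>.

S => gScS   [S → g S c S]
gScS => ggScScS   [S → g S c S]
ggScScS => gggScScScS   [S → g S c S]
gggScScScS => ggggScScScScS   [S → g S c S]
ggggScScScScS => ggggycScScScS   [S → y]
ggggycScScScS => ggggycycScScS   [S → y]
ggggycycScScS => ggggycycycScS   [S → y]
ggggycycycScS => ggggycycycycS   [S → y]
ggggycycycycS => ggggycycycycy   [S → y]

S=>gScS=>ggScScS=>gggScScScS=>ggggScScScScS=>ggggycScScScS=>ggggycycScScS=>ggggycycycScS=>ggggycycycycS=>ggggycycycycy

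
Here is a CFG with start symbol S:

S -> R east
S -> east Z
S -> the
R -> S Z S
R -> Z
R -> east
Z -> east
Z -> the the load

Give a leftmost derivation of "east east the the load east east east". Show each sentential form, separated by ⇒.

S ⇒ R east ⇒ S Z S east ⇒ R east Z S east ⇒ Z east Z S east ⇒ east east Z S east ⇒ east east the the load S east ⇒ east east the the load east Z east ⇒ east east the the load east east east

S ⇒ R east   [S -> R east]
R east ⇒ S Z S east   [R -> S Z S]
S Z S east ⇒ R east Z S east   [S -> R east]
R east Z S east ⇒ Z east Z S east   [R -> Z]
Z east Z S east ⇒ east east Z S east   [Z -> east]
east east Z S east ⇒ east east the the load S east   [Z -> the the load]
east east the the load S east ⇒ east east the the load east Z east   [S -> east Z]
east east the the load east Z east ⇒ east east the the load east east east   [Z -> east]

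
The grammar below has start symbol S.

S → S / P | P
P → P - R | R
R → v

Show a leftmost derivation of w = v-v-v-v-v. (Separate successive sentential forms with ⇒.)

S ⇒ P   [S → P]
P ⇒ P-R   [P → P - R]
P-R ⇒ P-R-R   [P → P - R]
P-R-R ⇒ P-R-R-R   [P → P - R]
P-R-R-R ⇒ P-R-R-R-R   [P → P - R]
P-R-R-R-R ⇒ R-R-R-R-R   [P → R]
R-R-R-R-R ⇒ v-R-R-R-R   [R → v]
v-R-R-R-R ⇒ v-v-R-R-R   [R → v]
v-v-R-R-R ⇒ v-v-v-R-R   [R → v]
v-v-v-R-R ⇒ v-v-v-v-R   [R → v]
v-v-v-v-R ⇒ v-v-v-v-v   [R → v]

S ⇒ P ⇒ P-R ⇒ P-R-R ⇒ P-R-R-R ⇒ P-R-R-R-R ⇒ R-R-R-R-R ⇒ v-R-R-R-R ⇒ v-v-R-R-R ⇒ v-v-v-R-R ⇒ v-v-v-v-R ⇒ v-v-v-v-v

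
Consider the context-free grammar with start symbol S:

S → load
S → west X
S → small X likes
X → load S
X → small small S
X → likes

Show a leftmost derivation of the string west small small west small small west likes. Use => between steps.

S => west X => west small small S => west small small west X => west small small west small small S => west small small west small small west X => west small small west small small west likes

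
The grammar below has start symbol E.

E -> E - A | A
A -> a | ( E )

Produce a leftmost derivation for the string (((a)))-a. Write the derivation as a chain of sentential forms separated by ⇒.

E ⇒ E-A ⇒ A-A ⇒ (E)-A ⇒ (A)-A ⇒ ((E))-A ⇒ ((A))-A ⇒ (((E)))-A ⇒ (((A)))-A ⇒ (((a)))-A ⇒ (((a)))-a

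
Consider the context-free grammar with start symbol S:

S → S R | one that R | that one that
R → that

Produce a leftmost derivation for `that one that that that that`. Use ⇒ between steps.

S ⇒ S R   [S → S R]
S R ⇒ S R R   [S → S R]
S R R ⇒ S R R R   [S → S R]
S R R R ⇒ that one that R R R   [S → that one that]
that one that R R R ⇒ that one that that R R   [R → that]
that one that that R R ⇒ that one that that that R   [R → that]
that one that that that R ⇒ that one that that that that   [R → that]

S ⇒ S R ⇒ S R R ⇒ S R R R ⇒ that one that R R R ⇒ that one that that R R ⇒ that one that that that R ⇒ that one that that that that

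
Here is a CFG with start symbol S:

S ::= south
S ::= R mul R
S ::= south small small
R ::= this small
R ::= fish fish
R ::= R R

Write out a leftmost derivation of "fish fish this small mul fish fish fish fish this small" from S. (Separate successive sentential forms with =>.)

S => R mul R => R R mul R => fish fish R mul R => fish fish this small mul R => fish fish this small mul R R => fish fish this small mul R R R => fish fish this small mul fish fish R R => fish fish this small mul fish fish fish fish R => fish fish this small mul fish fish fish fish this small

S => R mul R   [S ::= R mul R]
R mul R => R R mul R   [R ::= R R]
R R mul R => fish fish R mul R   [R ::= fish fish]
fish fish R mul R => fish fish this small mul R   [R ::= this small]
fish fish this small mul R => fish fish this small mul R R   [R ::= R R]
fish fish this small mul R R => fish fish this small mul R R R   [R ::= R R]
fish fish this small mul R R R => fish fish this small mul fish fish R R   [R ::= fish fish]
fish fish this small mul fish fish R R => fish fish this small mul fish fish fish fish R   [R ::= fish fish]
fish fish this small mul fish fish fish fish R => fish fish this small mul fish fish fish fish this small   [R ::= this small]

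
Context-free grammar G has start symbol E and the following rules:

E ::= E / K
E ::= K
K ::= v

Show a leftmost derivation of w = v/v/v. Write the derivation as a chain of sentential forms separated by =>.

E => E/K   [E ::= E / K]
E/K => E/K/K   [E ::= E / K]
E/K/K => K/K/K   [E ::= K]
K/K/K => v/K/K   [K ::= v]
v/K/K => v/v/K   [K ::= v]
v/v/K => v/v/v   [K ::= v]

E => E/K => E/K/K => K/K/K => v/K/K => v/v/K => v/v/v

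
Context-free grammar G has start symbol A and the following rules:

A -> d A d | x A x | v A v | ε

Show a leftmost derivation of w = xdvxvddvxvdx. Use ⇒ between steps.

A ⇒ xAx ⇒ xdAdx ⇒ xdvAvdx ⇒ xdvxAxvdx ⇒ xdvxvAvxvdx ⇒ xdvxvdAdvxvdx ⇒ xdvxvddvxvdx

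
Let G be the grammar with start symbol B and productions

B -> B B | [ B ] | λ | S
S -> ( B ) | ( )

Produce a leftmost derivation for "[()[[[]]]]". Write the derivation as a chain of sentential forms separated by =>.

B => [B]   [B -> [ B ]]
[B] => [BB]   [B -> B B]
[BB] => [SB]   [B -> S]
[SB] => [(B)B]   [S -> ( B )]
[(B)B] => [()B]   [B -> λ]
[()B] => [()[B]]   [B -> [ B ]]
[()[B]] => [()[[B]]]   [B -> [ B ]]
[()[[B]]] => [()[[[B]]]]   [B -> [ B ]]
[()[[[B]]]] => [()[[[]]]]   [B -> λ]

B => [B] => [BB] => [SB] => [(B)B] => [()B] => [()[B]] => [()[[B]]] => [()[[[B]]]] => [()[[[]]]]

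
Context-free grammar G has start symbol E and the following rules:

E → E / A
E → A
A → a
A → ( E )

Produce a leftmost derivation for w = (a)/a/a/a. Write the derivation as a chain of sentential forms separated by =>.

E => E/A   [E → E / A]
E/A => E/A/A   [E → E / A]
E/A/A => E/A/A/A   [E → E / A]
E/A/A/A => A/A/A/A   [E → A]
A/A/A/A => (E)/A/A/A   [A → ( E )]
(E)/A/A/A => (A)/A/A/A   [E → A]
(A)/A/A/A => (a)/A/A/A   [A → a]
(a)/A/A/A => (a)/a/A/A   [A → a]
(a)/a/A/A => (a)/a/a/A   [A → a]
(a)/a/a/A => (a)/a/a/a   [A → a]

E => E/A => E/A/A => E/A/A/A => A/A/A/A => (E)/A/A/A => (A)/A/A/A => (a)/A/A/A => (a)/a/A/A => (a)/a/a/A => (a)/a/a/a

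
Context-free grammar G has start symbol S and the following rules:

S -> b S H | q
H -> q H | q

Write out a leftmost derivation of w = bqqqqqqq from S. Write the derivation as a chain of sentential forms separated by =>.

S => bSH   [S -> b S H]
bSH => bqH   [S -> q]
bqH => bqqH   [H -> q H]
bqqH => bqqqH   [H -> q H]
bqqqH => bqqqqH   [H -> q H]
bqqqqH => bqqqqqH   [H -> q H]
bqqqqqH => bqqqqqqH   [H -> q H]
bqqqqqqH => bqqqqqqq   [H -> q]

S => bSH => bqH => bqqH => bqqqH => bqqqqH => bqqqqqH => bqqqqqqH => bqqqqqqq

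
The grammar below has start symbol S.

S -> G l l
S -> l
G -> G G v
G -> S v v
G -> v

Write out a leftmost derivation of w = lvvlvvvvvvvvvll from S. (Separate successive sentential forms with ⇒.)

S ⇒ Gll   [S -> G l l]
Gll ⇒ GGvll   [G -> G G v]
GGvll ⇒ GGvGvll   [G -> G G v]
GGvGvll ⇒ SvvGvGvll   [G -> S v v]
SvvGvGvll ⇒ lvvGvGvll   [S -> l]
lvvGvGvll ⇒ lvvGGvvGvll   [G -> G G v]
lvvGGvvGvll ⇒ lvvSvvGvvGvll   [G -> S v v]
lvvSvvGvvGvll ⇒ lvvlvvGvvGvll   [S -> l]
lvvlvvGvvGvll ⇒ lvvlvvGGvvvGvll   [G -> G G v]
lvvlvvGGvvvGvll ⇒ lvvlvvvGvvvGvll   [G -> v]
lvvlvvvGvvvGvll ⇒ lvvlvvvvvvvGvll   [G -> v]
lvvlvvvvvvvGvll ⇒ lvvlvvvvvvvvvll   [G -> v]

S ⇒ Gll ⇒ GGvll ⇒ GGvGvll ⇒ SvvGvGvll ⇒ lvvGvGvll ⇒ lvvGGvvGvll ⇒ lvvSvvGvvGvll ⇒ lvvlvvGvvGvll ⇒ lvvlvvGGvvvGvll ⇒ lvvlvvvGvvvGvll ⇒ lvvlvvvvvvvGvll ⇒ lvvlvvvvvvvvvll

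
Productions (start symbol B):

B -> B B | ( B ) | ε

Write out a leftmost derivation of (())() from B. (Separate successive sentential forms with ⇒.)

B ⇒ BB ⇒ (B)B ⇒ ((B))B ⇒ (())B ⇒ (())(B) ⇒ (())()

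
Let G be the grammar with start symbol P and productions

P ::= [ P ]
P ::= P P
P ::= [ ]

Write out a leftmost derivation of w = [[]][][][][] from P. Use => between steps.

P => PP   [P ::= P P]
PP => [P]P   [P ::= [ P ]]
[P]P => [[]]P   [P ::= [ ]]
[[]]P => [[]]PP   [P ::= P P]
[[]]PP => [[]]PPP   [P ::= P P]
[[]]PPP => [[]]PPPP   [P ::= P P]
[[]]PPPP => [[]][]PPP   [P ::= [ ]]
[[]][]PPP => [[]][][]PP   [P ::= [ ]]
[[]][][]PP => [[]][][][]P   [P ::= [ ]]
[[]][][][]P => [[]][][][][]   [P ::= [ ]]

P=>PP=>[P]P=>[[]]P=>[[]]PP=>[[]]PPP=>[[]]PPPP=>[[]][]PPP=>[[]][][]PP=>[[]][][][]P=>[[]][][][][]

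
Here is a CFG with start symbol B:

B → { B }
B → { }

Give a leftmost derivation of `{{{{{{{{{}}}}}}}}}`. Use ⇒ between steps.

B ⇒ {B}   [B → { B }]
{B} ⇒ {{B}}   [B → { B }]
{{B}} ⇒ {{{B}}}   [B → { B }]
{{{B}}} ⇒ {{{{B}}}}   [B → { B }]
{{{{B}}}} ⇒ {{{{{B}}}}}   [B → { B }]
{{{{{B}}}}} ⇒ {{{{{{B}}}}}}   [B → { B }]
{{{{{{B}}}}}} ⇒ {{{{{{{B}}}}}}}   [B → { B }]
{{{{{{{B}}}}}}} ⇒ {{{{{{{{B}}}}}}}}   [B → { B }]
{{{{{{{{B}}}}}}}} ⇒ {{{{{{{{{}}}}}}}}}   [B → { }]

B⇒{B}⇒{{B}}⇒{{{B}}}⇒{{{{B}}}}⇒{{{{{B}}}}}⇒{{{{{{B}}}}}}⇒{{{{{{{B}}}}}}}⇒{{{{{{{{B}}}}}}}}⇒{{{{{{{{{}}}}}}}}}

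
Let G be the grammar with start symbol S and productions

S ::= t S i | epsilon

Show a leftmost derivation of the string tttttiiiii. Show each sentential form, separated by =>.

S => tSi   [S ::= t S i]
tSi => ttSii   [S ::= t S i]
ttSii => tttSiii   [S ::= t S i]
tttSiii => ttttSiiii   [S ::= t S i]
ttttSiiii => tttttSiiiii   [S ::= t S i]
tttttSiiiii => tttttiiiii   [S ::= epsilon]

S => tSi => ttSii => tttSiii => ttttSiiii => tttttSiiiii => tttttiiiii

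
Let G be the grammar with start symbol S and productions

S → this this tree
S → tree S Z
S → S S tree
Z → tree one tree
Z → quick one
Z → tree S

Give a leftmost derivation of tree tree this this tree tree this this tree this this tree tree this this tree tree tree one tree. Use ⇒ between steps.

S ⇒ tree S Z   [S → tree S Z]
tree S Z ⇒ tree S S tree Z   [S → S S tree]
tree S S tree Z ⇒ tree tree S Z S tree Z   [S → tree S Z]
tree tree S Z S tree Z ⇒ tree tree this this tree Z S tree Z   [S → this this tree]
tree tree this this tree Z S tree Z ⇒ tree tree this this tree tree S S tree Z   [Z → tree S]
tree tree this this tree tree S S tree Z ⇒ tree tree this this tree tree S S tree S tree Z   [S → S S tree]
tree tree this this tree tree S S tree S tree Z ⇒ tree tree this this tree tree this this tree S tree S tree Z   [S → this this tree]
tree tree this this tree tree this this tree S tree S tree Z ⇒ tree tree this this tree tree this this tree this this tree tree S tree Z   [S → this this tree]
tree tree this this tree tree this this tree this this tree tree S tree Z ⇒ tree tree this this tree tree this this tree this this tree tree this this tree tree Z   [S → this this tree]
tree tree this this tree tree this this tree this this tree tree this this tree tree Z ⇒ tree tree this this tree tree this this tree this this tree tree this this tree tree tree one tree   [Z → tree one tree]

S ⇒ tree S Z ⇒ tree S S tree Z ⇒ tree tree S Z S tree Z ⇒ tree tree this this tree Z S tree Z ⇒ tree tree this this tree tree S S tree Z ⇒ tree tree this this tree tree S S tree S tree Z ⇒ tree tree this this tree tree this this tree S tree S tree Z ⇒ tree tree this this tree tree this this tree this this tree tree S tree Z ⇒ tree tree this this tree tree this this tree this this tree tree this this tree tree Z ⇒ tree tree this this tree tree this this tree this this tree tree this this tree tree tree one tree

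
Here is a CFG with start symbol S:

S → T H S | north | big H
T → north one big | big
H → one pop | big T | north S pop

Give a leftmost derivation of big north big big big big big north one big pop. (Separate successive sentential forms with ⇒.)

S ⇒ big H   [S → big H]
big H ⇒ big north S pop   [H → north S pop]
big north S pop ⇒ big north T H S pop   [S → T H S]
big north T H S pop ⇒ big north big H S pop   [T → big]
big north big H S pop ⇒ big north big big T S pop   [H → big T]
big north big big T S pop ⇒ big north big big big S pop   [T → big]
big north big big big S pop ⇒ big north big big big big H pop   [S → big H]
big north big big big big H pop ⇒ big north big big big big big T pop   [H → big T]
big north big big big big big T pop ⇒ big north big big big big big north one big pop   [T → north one big]

S ⇒ big H ⇒ big north S pop ⇒ big north T H S pop ⇒ big north big H S pop ⇒ big north big big T S pop ⇒ big north big big big S pop ⇒ big north big big big big H pop ⇒ big north big big big big big T pop ⇒ big north big big big big big north one big pop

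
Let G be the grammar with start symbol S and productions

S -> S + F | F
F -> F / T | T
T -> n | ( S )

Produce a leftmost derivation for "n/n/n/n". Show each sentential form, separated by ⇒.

S ⇒ F ⇒ F/T ⇒ F/T/T ⇒ F/T/T/T ⇒ T/T/T/T ⇒ n/T/T/T ⇒ n/n/T/T ⇒ n/n/n/T ⇒ n/n/n/n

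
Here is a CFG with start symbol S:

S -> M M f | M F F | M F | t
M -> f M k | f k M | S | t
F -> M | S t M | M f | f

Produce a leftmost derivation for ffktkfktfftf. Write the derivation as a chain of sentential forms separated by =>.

S => MFF => SFF => MMfFF => fMkMfFF => ffkMkMfFF => ffktkMfFF => ffktkfkMfFF => ffktkfktfFF => ffktkfktffF => ffktkfktffMf => ffktkfktffSf => ffktkfktfftf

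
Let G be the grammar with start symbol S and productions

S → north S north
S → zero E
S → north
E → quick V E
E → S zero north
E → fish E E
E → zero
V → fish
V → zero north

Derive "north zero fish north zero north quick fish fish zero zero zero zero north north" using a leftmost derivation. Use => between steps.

S => north S north   [S → north S north]
north S north => north zero E north   [S → zero E]
north zero E north => north zero fish E E north   [E → fish E E]
north zero fish E E north => north zero fish S zero north E north   [E → S zero north]
north zero fish S zero north E north => north zero fish north zero north E north   [S → north]
north zero fish north zero north E north => north zero fish north zero north quick V E north   [E → quick V E]
north zero fish north zero north quick V E north => north zero fish north zero north quick fish E north   [V → fish]
north zero fish north zero north quick fish E north => north zero fish north zero north quick fish fish E E north   [E → fish E E]
north zero fish north zero north quick fish fish E E north => north zero fish north zero north quick fish fish zero E north   [E → zero]
north zero fish north zero north quick fish fish zero E north => north zero fish north zero north quick fish fish zero S zero north north   [E → S zero north]
north zero fish north zero north quick fish fish zero S zero north north => north zero fish north zero north quick fish fish zero zero E zero north north   [S → zero E]
north zero fish north zero north quick fish fish zero zero E zero north north => north zero fish north zero north quick fish fish zero zero zero zero north north   [E → zero]

S => north S north => north zero E north => north zero fish E E north => north zero fish S zero north E north => north zero fish north zero north E north => north zero fish north zero north quick V E north => north zero fish north zero north quick fish E north => north zero fish north zero north quick fish fish E E north => north zero fish north zero north quick fish fish zero E north => north zero fish north zero north quick fish fish zero S zero north north => north zero fish north zero north quick fish fish zero zero E zero north north => north zero fish north zero north quick fish fish zero zero zero zero north north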